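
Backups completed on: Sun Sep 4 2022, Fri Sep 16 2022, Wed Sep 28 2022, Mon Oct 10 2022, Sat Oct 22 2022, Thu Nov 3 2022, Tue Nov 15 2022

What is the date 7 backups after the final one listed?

Tue Feb 7 2023

The spacing is 12, 12, 12, 12, 12, 12 days — always 12 days.
Tue Nov 15 2022 + 12 days = Sun Nov 27 2022.
Sun Nov 27 2022 + 12 days = Fri Dec 9 2022.
Fri Dec 9 2022 + 12 days = Wed Dec 21 2022.
Wed Dec 21 2022 + 12 days = Mon Jan 2 2023.
Mon Jan 2 2023 + 12 days = Sat Jan 14 2023.
Sat Jan 14 2023 + 12 days = Thu Jan 26 2023.
Thu Jan 26 2023 + 12 days = Tue Feb 7 2023.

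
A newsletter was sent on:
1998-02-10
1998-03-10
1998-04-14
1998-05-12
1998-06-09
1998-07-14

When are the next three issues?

1998-08-11, 1998-09-08, 1998-10-13

All dates are Tuesdays, 28, 35, 28, 28, 35 days apart.
Specifically, the 2nd Tuesday of each month.
August 1998 — 2nd Tuesday is 1998-08-11.
September 1998 — 2nd Tuesday is 1998-09-08.
2nd Tuesday of October 1998: 1998-10-13.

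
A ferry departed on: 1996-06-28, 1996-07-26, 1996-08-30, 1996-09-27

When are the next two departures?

1996-10-25, 1996-11-29

Every date is a Friday; gaps 28, 35, 28 days.
Each is the last Friday of its month (at least one falls on the 29th or later, ruling out '4th Friday').
October 1996 ends with Friday 1996-10-25.
November 1996 ends with Friday 1996-11-29.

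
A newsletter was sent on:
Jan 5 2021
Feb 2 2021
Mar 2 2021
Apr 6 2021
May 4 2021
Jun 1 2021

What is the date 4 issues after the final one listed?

All dates are Tuesdays, 28, 28, 35, 28, 28 days apart.
Specifically, the 1st Tuesday of each month.
July 2021 — 1st Tuesday is Jul 6 2021.
August 2021 — 1st Tuesday is Aug 3 2021.
September 2021 — 1st Tuesday is Sep 7 2021.
October 2021 — 1st Tuesday is Oct 5 2021.

Oct 5 2021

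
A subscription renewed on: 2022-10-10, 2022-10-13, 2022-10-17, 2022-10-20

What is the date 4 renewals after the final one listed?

2022-11-03

Gaps: 3, 4, 3 days — not constant, but cyclic with period 2.
The events fall on every Monday and Thursday.
The following Monday is 2022-10-24.
Next Thursday: 2022-10-27.
The following Monday is 2022-10-31.
The following Thursday is 2022-11-03.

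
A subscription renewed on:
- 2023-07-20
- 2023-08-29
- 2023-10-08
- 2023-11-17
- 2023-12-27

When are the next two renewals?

2024-02-05, 2024-03-16

The spacing is 40, 40, 40, 40 days — always 40 days.
2023-12-27 + 40 days = 2024-02-05.
2024-02-05 + 40 days = 2024-03-16.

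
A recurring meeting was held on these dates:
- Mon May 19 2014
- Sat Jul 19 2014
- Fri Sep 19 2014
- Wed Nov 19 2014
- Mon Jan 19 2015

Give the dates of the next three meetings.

Thu Mar 19 2015, Tue May 19 2015, Sun Jul 19 2015

Each date is the 19th; the gaps (61, 62, 61, 61) track the month lengths.
The rule is the 19th of every 2 months.
Next: March 2015 → Thu Mar 19 2015.
May 2015: Tue May 19 2015.
Next: July 2015 → Sun Jul 19 2015.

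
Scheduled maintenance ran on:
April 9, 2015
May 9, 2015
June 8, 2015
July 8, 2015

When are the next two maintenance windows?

August 7, 2015; September 6, 2015

Every event comes 30 days after the last (30, 30, 30).
July 8, 2015 + 30 days = August 7, 2015.
August 7, 2015 + 30 days = September 6, 2015.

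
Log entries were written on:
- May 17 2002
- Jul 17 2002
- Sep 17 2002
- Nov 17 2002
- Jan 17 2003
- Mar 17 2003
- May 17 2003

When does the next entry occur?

Jul 17 2003

Each date is the 17th; the gaps (61, 62, 61, 61, 59, 61) track the month lengths.
The rule is the 17th of every 2 months.
Next: July 2003 → Jul 17 2003.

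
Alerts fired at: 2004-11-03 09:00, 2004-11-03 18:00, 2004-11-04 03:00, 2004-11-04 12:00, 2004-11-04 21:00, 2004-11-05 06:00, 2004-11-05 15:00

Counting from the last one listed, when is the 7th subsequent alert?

2004-11-08 06:00

Spacing: 9, 9, 9, 9, 9, 9 h — constant 9 h.
2004-11-05 15:00 + 9 h = 2004-11-06 00:00.
2004-11-06 00:00 + 9 h = 2004-11-06 09:00.
2004-11-06 09:00 + 9 h = 2004-11-06 18:00.
2004-11-06 18:00 + 9 h = 2004-11-07 03:00.
2004-11-07 03:00 + 9 h = 2004-11-07 12:00.
2004-11-07 12:00 + 9 h = 2004-11-07 21:00.
2004-11-07 21:00 + 9 h = 2004-11-08 06:00.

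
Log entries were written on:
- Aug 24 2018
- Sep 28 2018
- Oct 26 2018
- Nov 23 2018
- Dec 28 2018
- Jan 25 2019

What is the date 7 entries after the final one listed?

Aug 23 2019

All dates are Fridays, 35, 28, 28, 35, 28 days apart.
Specifically, the 4th Friday of each month.
4th Friday of February 2019: Feb 22 2019.
March 2019 — 4th Friday is Mar 22 2019.
April 2019 — 4th Friday is Apr 26 2019.
May 2019 — 4th Friday is May 24 2019.
4th Friday of June 2019: Jun 28 2019.
4th Friday of July 2019: Jul 26 2019.
August 2019 — 4th Friday is Aug 23 2019.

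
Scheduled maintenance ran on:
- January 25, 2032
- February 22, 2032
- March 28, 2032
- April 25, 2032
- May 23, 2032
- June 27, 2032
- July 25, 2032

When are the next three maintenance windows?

Gaps: 28, 35, 28, 28, 35, 28 days — a mix of 28 and 35. Every date is a Sunday.
Each is the 4th Sunday of its month.
4th Sunday of August 2032: August 22, 2032.
September 2032 — 4th Sunday is September 26, 2032.
October 2032 — 4th Sunday is October 24, 2032.

August 22, 2032; September 26, 2032; October 24, 2032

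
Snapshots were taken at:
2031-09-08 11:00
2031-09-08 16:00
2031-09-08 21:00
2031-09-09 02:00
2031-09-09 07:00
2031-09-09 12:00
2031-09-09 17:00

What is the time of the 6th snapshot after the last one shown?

Gaps: 5, 5, 5, 5, 5, 5 hours — each event is 5 hours after the previous one.
2031-09-09 17:00 + 5 h = 2031-09-09 22:00.
2031-09-09 22:00 + 5 h = 2031-09-10 03:00.
2031-09-10 03:00 + 5 h = 2031-09-10 08:00.
2031-09-10 08:00 + 5 h = 2031-09-10 13:00.
2031-09-10 13:00 + 5 h = 2031-09-10 18:00.
2031-09-10 18:00 + 5 h = 2031-09-10 23:00.

2031-09-10 23:00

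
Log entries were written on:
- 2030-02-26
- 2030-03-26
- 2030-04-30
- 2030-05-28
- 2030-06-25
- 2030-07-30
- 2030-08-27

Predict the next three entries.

All Tuesdays; the gaps (28, 35, 28, 28, 35, 28) vary with month length.
This is the last Tuesday of each month.
Last Tuesday of September 2030: 2030-09-24.
Last Tuesday of October 2030: 2030-10-29.
November 2030 ends with Tuesday 2030-11-26.

2030-09-24, 2030-10-29, 2030-11-26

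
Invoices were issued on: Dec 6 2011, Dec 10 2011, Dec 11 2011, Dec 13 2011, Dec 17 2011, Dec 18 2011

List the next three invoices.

Dec 20 2011, Dec 24 2011, Dec 25 2011

Gaps: 4, 1, 2, 4, 1 days — not constant, but cyclic with period 3.
The events fall on every Tuesday, Saturday and Sunday.
The following Tuesday is Dec 20 2011.
The following Saturday is Dec 24 2011.
The following Sunday is Dec 25 2011.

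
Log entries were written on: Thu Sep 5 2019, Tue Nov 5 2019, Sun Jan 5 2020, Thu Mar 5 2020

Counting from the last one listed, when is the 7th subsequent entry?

Each date is the 5th; the gaps (61, 61, 60) track the month lengths.
The rule is the 5th of every 2 months.
Next: May 2020 → Tue May 5 2020.
Next: July 2020 → Sun Jul 5 2020.
Next: September 2020 → Sat Sep 5 2020.
November 2020: Thu Nov 5 2020.
Next: January 2021 → Tue Jan 5 2021.
March 2021: Fri Mar 5 2021.
Next: May 2021 → Wed May 5 2021.

Wed May 5 2021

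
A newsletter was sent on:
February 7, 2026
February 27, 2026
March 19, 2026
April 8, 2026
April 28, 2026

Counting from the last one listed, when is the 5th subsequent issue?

Gaps between consecutive events: 20, 20, 20, 20 days — a constant 20-day interval.
April 28, 2026 + 20 days = May 18, 2026.
May 18, 2026 + 20 days = June 7, 2026.
June 7, 2026 + 20 days = June 27, 2026.
June 27, 2026 + 20 days = July 17, 2026.
July 17, 2026 + 20 days = August 6, 2026.

August 6, 2026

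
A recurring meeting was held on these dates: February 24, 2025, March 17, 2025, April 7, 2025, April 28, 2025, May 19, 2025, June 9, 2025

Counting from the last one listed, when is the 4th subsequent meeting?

Every event comes 21 days after the last (21, 21, 21, 21, 21).
June 9, 2025 + 21 days = June 30, 2025.
June 30, 2025 + 21 days = July 21, 2025.
July 21, 2025 + 21 days = August 11, 2025.
August 11, 2025 + 21 days = September 1, 2025.

September 1, 2025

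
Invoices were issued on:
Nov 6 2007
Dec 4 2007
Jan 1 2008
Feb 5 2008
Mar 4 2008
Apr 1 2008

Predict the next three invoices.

May 6 2008, Jun 3 2008, Jul 1 2008

All dates are Tuesdays, 28, 28, 35, 28, 28 days apart.
Specifically, the 1st Tuesday of each month.
1st Tuesday of May 2008: May 6 2008.
1st Tuesday of June 2008: Jun 3 2008.
July 2008 — 1st Tuesday is Jul 1 2008.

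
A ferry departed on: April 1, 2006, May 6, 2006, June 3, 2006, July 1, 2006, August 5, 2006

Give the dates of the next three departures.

September 2, 2006; October 7, 2006; November 4, 2006

Gaps: 35, 28, 28, 35 days — a mix of 28 and 35. Every date is a Saturday.
Each is the 1st Saturday of its month.
1st Saturday of September 2006: September 2, 2006.
1st Saturday of October 2006: October 7, 2006.
November 2006 — 1st Saturday is November 4, 2006.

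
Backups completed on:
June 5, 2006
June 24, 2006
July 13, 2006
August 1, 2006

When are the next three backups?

Every event comes 19 days after the last (19, 19, 19).
August 1, 2006 + 19 days = August 20, 2006.
August 20, 2006 + 19 days = September 8, 2006.
September 8, 2006 + 19 days = September 27, 2006.

August 20, 2006; September 8, 2006; September 27, 2006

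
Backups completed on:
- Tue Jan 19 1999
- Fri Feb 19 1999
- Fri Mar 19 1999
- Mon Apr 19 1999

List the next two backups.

Wed May 19 1999, Sat Jun 19 1999

Each date is the 19th; the gaps (31, 28, 31) track the month lengths.
The rule is the 19th of each month.
Next: May 1999 → Wed May 19 1999.
Next: June 1999 → Sat Jun 19 1999.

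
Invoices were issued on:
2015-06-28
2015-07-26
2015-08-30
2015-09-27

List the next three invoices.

2015-10-25, 2015-11-29, 2015-12-27

All Sundays; the gaps (28, 35, 28) vary with month length.
This is the last Sunday of each month.
Last Sunday of October 2015: 2015-10-25.
November 2015 ends with Sunday 2015-11-29.
Last Sunday of December 2015: 2015-12-27.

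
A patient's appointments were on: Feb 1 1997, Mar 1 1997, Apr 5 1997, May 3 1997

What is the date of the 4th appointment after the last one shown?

These are Saturdays at 28- or 35-day spacing (28, 35, 28).
The pattern: 1st Saturday of the month.
1st Saturday of June 1997: Jun 7 1997.
1st Saturday of July 1997: Jul 5 1997.
August 1997 — 1st Saturday is Aug 2 1997.
September 1997 — 1st Saturday is Sep 6 1997.

Sep 6 1997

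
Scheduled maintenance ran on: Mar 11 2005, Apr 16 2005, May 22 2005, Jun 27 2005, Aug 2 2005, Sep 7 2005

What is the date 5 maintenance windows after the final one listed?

Mar 6 2006

The spacing is 36, 36, 36, 36, 36 days — always 36 days.
Sep 7 2005 + 36 days = Oct 13 2005.
Oct 13 2005 + 36 days = Nov 18 2005.
Nov 18 2005 + 36 days = Dec 24 2005.
Dec 24 2005 + 36 days = Jan 29 2006.
Jan 29 2006 + 36 days = Mar 6 2006.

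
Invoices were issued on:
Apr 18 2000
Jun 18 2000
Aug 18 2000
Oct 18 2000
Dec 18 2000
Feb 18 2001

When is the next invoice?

Gaps: 61, 61, 61, 61, 62 days — not constant. Every event is on the 18th of the month.
Pattern: the 18th of every 2 months.
Next: April 2001 → Apr 18 2001.

Apr 18 2001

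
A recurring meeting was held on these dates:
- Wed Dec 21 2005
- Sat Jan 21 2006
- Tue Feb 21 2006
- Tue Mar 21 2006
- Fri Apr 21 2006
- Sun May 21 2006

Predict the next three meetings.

Wed Jun 21 2006, Fri Jul 21 2006, Mon Aug 21 2006

Gaps: 31, 31, 28, 31, 30 days — not constant. Every event is on the 21st of the month.
Pattern: the 21st of each month.
Next: June 2006 → Wed Jun 21 2006.
Next: July 2006 → Fri Jul 21 2006.
August 2006: Mon Aug 21 2006.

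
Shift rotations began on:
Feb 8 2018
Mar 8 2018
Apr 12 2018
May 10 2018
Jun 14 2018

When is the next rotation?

Jul 12 2018

All dates are Thursdays, 28, 35, 28, 35 days apart.
Specifically, the 2nd Thursday of each month.
July 2018 — 2nd Thursday is Jul 12 2018.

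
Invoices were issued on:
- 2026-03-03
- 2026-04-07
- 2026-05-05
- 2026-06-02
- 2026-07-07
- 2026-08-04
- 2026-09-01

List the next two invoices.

2026-10-06, 2026-11-03

Gaps: 35, 28, 28, 35, 28, 28 days — a mix of 28 and 35. Every date is a Tuesday.
Each is the 1st Tuesday of its month.
October 2026 — 1st Tuesday is 2026-10-06.
November 2026 — 1st Tuesday is 2026-11-03.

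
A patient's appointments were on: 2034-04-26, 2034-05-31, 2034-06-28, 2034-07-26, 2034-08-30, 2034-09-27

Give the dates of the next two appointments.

All Wednesdays; the gaps (35, 28, 28, 35, 28) vary with month length.
This is the last Wednesday of each month.
Last Wednesday of October 2034: 2034-10-25.
Last Wednesday of November 2034: 2034-11-29.

2034-10-25, 2034-11-29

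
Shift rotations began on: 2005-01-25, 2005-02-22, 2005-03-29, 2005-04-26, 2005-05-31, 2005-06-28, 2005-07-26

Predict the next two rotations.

2005-08-30, 2005-09-27

Every date is a Tuesday; gaps 28, 35, 28, 35, 28, 28 days.
Each is the last Tuesday of its month (at least one falls on the 29th or later, ruling out '4th Tuesday').
Last Tuesday of August 2005: 2005-08-30.
September 2005 ends with Tuesday 2005-09-27.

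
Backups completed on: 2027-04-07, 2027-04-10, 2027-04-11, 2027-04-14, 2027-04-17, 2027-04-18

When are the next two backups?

The gap pattern 3, 1, 3, 3, 1 repeats every 3 events.
These are the Wednesdays, Saturdays and Sundays of each week.
The following Wednesday is 2027-04-21.
Next Saturday: 2027-04-24.

2027-04-21, 2027-04-24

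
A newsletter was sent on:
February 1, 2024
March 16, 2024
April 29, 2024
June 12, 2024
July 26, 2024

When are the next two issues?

September 8, 2024; October 22, 2024

Gaps between consecutive events: 44, 44, 44, 44 days — a constant 44-day interval.
July 26, 2024 + 44 days = September 8, 2024.
September 8, 2024 + 44 days = October 22, 2024.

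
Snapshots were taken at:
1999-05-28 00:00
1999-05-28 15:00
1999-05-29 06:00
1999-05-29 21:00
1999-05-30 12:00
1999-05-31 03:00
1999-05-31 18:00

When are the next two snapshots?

Gaps: 15, 15, 15, 15, 15, 15 hours — each event is 15 hours after the previous one.
1999-05-31 18:00 + 15 h = 1999-06-01 09:00.
1999-06-01 09:00 + 15 h = 1999-06-02 00:00.

1999-06-01 09:00, 1999-06-02 00:00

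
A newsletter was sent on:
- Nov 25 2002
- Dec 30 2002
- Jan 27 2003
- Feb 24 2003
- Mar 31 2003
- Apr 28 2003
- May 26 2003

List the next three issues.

These are Mondays with 35, 28, 28, 35, 28, 28-day gaps.
Each is the final Monday of its month — Dec 30 2002 is past the 28th, so '4th Monday' doesn't fit.
Last Monday of June 2003: Jun 30 2003.
July 2003 ends with Monday Jul 28 2003.
Last Monday of August 2003: Aug 25 2003.

Jun 30 2003, Jul 28 2003, Aug 25 2003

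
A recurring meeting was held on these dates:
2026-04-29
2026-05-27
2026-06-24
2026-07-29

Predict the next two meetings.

All Wednesdays; the gaps (28, 28, 35) vary with month length.
This is the last Wednesday of each month.
August 2026 ends with Wednesday 2026-08-26.
September 2026 ends with Wednesday 2026-09-30.

2026-08-26, 2026-09-30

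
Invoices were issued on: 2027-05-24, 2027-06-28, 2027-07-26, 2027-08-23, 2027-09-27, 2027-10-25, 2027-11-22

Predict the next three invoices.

These are Mondays at 28- or 35-day spacing (35, 28, 28, 35, 28, 28).
The pattern: 4th Monday of the month.
December 2027 — 4th Monday is 2027-12-27.
January 2028 — 4th Monday is 2028-01-24.
February 2028 — 4th Monday is 2028-02-28.

2027-12-27, 2028-01-24, 2028-02-28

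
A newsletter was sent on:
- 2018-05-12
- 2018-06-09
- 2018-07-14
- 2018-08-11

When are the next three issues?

2018-09-08, 2018-10-13, 2018-11-10

Gaps: 28, 35, 28 days — a mix of 28 and 35. Every date is a Saturday.
Each is the 2nd Saturday of its month.
September 2018 — 2nd Saturday is 2018-09-08.
October 2018 — 2nd Saturday is 2018-10-13.
2nd Saturday of November 2018: 2018-11-10.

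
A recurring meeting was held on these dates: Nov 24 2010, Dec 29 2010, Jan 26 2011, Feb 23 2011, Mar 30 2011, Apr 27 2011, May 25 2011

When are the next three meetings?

Jun 29 2011, Jul 27 2011, Aug 31 2011

Every date is a Wednesday; gaps 35, 28, 28, 35, 28, 28 days.
Each is the last Wednesday of its month (at least one falls on the 29th or later, ruling out '4th Wednesday').
Last Wednesday of June 2011: Jun 29 2011.
Last Wednesday of July 2011: Jul 27 2011.
Last Wednesday of August 2011: Aug 31 2011.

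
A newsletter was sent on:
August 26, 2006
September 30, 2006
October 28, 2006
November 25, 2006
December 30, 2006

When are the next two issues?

These are Saturdays with 35, 28, 28, 35-day gaps.
Each is the final Saturday of its month — September 30, 2006 is past the 28th, so '4th Saturday' doesn't fit.
Last Saturday of January 2007: January 27, 2007.
February 2007 ends with Saturday February 24, 2007.

January 27, 2007; February 24, 2007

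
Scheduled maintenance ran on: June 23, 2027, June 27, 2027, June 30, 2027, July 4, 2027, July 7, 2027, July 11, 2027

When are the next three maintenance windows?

The gap pattern 4, 3, 4, 3, 4 repeats every 2 events.
These are the Wednesdays and Sundays of each week.
Next Wednesday: July 14, 2027.
The following Sunday is July 18, 2027.
Next Wednesday: July 21, 2027.

July 14, 2027; July 18, 2027; July 21, 2027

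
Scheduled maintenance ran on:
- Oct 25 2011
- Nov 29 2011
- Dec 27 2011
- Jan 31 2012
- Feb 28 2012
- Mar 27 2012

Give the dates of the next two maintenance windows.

These are Tuesdays with 35, 28, 35, 28, 28-day gaps.
Each is the final Tuesday of its month — Nov 29 2011 is past the 28th, so '4th Tuesday' doesn't fit.
April 2012 ends with Tuesday Apr 24 2012.
Last Tuesday of May 2012: May 29 2012.

Apr 24 2012, May 29 2012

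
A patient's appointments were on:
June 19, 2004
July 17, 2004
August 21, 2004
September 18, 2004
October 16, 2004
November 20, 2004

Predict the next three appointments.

All dates are Saturdays, 28, 35, 28, 28, 35 days apart.
Specifically, the 3rd Saturday of each month.
3rd Saturday of December 2004: December 18, 2004.
January 2005 — 3rd Saturday is January 15, 2005.
3rd Saturday of February 2005: February 19, 2005.

December 18, 2004; January 15, 2005; February 19, 2005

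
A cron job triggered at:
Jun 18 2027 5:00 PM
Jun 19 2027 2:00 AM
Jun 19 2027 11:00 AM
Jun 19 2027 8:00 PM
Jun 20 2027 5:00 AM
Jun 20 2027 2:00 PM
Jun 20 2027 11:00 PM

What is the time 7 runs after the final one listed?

Gaps: 9, 9, 9, 9, 9, 9 hours — each event is 9 hours after the previous one.
Jun 20 2027 11:00 PM + 9 h = Jun 21 2027 8:00 AM.
Jun 21 2027 8:00 AM + 9 h = Jun 21 2027 5:00 PM.
Jun 21 2027 5:00 PM + 9 h = Jun 22 2027 2:00 AM.
Jun 22 2027 2:00 AM + 9 h = Jun 22 2027 11:00 AM.
Jun 22 2027 11:00 AM + 9 h = Jun 22 2027 8:00 PM.
Jun 22 2027 8:00 PM + 9 h = Jun 23 2027 5:00 AM.
Jun 23 2027 5:00 AM + 9 h = Jun 23 2027 2:00 PM.

Jun 23 2027 2:00 PM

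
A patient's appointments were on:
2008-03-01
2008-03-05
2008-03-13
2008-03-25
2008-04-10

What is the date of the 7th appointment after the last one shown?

Intervals are 4, 8, 12, 16 days — an arithmetic progression with common difference 4.
Next gap: 20 days. 2008-04-10 + 20 days = 2008-04-30.
Next gap: 24 days. 2008-04-30 + 24 days = 2008-05-24.
Next gap: 28 days. 2008-05-24 + 28 days = 2008-06-21.
Next gap: 32 days. 2008-06-21 + 32 days = 2008-07-23.
Next gap: 36 days. 2008-07-23 + 36 days = 2008-08-28.
Next gap: 40 days. 2008-08-28 + 40 days = 2008-10-07.
Next gap: 44 days. 2008-10-07 + 44 days = 2008-11-20.

2008-11-20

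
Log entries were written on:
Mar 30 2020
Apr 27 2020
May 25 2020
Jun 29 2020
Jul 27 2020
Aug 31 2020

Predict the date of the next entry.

Sep 28 2020

Every date is a Monday; gaps 28, 28, 35, 28, 35 days.
Each is the last Monday of its month (at least one falls on the 29th or later, ruling out '4th Monday').
September 2020 ends with Monday Sep 28 2020.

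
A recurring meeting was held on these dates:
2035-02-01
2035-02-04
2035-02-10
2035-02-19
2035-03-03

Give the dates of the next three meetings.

2035-03-18, 2035-04-05, 2035-04-26

The spacing grows by 3 each time: 3, 6, 9, 12 days.
Next gap: 15 days. 2035-03-03 + 15 days = 2035-03-18.
Next gap: 18 days. 2035-03-18 + 18 days = 2035-04-05.
Next gap: 21 days. 2035-04-05 + 21 days = 2035-04-26.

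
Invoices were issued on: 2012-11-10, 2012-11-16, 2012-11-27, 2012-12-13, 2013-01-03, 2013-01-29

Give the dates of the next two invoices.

2013-03-01, 2013-04-06

Intervals are 6, 11, 16, 21, 26 days — an arithmetic progression with common difference 5.
Next gap: 31 days. 2013-01-29 + 31 days = 2013-03-01.
Next gap: 36 days. 2013-03-01 + 36 days = 2013-04-06.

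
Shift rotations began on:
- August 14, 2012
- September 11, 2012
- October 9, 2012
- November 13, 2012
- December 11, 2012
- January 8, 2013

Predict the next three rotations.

February 12, 2013; March 12, 2013; April 9, 2013

These are Tuesdays at 28- or 35-day spacing (28, 28, 35, 28, 28).
The pattern: 2nd Tuesday of the month.
2nd Tuesday of February 2013: February 12, 2013.
2nd Tuesday of March 2013: March 12, 2013.
April 2013 — 2nd Tuesday is April 9, 2013.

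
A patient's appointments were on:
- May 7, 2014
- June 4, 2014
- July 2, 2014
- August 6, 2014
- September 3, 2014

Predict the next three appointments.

These are Wednesdays at 28- or 35-day spacing (28, 28, 35, 28).
The pattern: 1st Wednesday of the month.
1st Wednesday of October 2014: October 1, 2014.
1st Wednesday of November 2014: November 5, 2014.
1st Wednesday of December 2014: December 3, 2014.

October 1, 2014; November 5, 2014; December 3, 2014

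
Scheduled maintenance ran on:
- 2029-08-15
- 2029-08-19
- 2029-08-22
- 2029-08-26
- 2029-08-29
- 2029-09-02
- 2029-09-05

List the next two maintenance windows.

The gap pattern 4, 3, 4, 3, 4, 3 repeats every 2 events.
These are the Wednesdays and Sundays of each week.
Next Sunday: 2029-09-09.
Next Wednesday: 2029-09-12.

2029-09-09, 2029-09-12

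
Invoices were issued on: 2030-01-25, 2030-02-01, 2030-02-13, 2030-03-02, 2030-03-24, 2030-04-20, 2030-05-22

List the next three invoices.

2030-06-28, 2030-08-09, 2030-09-25

Intervals are 7, 12, 17, 22, 27, 32 days — an arithmetic progression with common difference 5.
Next gap: 37 days. 2030-05-22 + 37 days = 2030-06-28.
Next gap: 42 days. 2030-06-28 + 42 days = 2030-08-09.
Next gap: 47 days. 2030-08-09 + 47 days = 2030-09-25.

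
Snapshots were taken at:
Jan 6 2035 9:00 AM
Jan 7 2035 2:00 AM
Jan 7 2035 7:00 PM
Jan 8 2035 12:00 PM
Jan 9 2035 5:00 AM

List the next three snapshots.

Spacing: 17, 17, 17, 17 h — constant 17 h.
Jan 9 2035 5:00 AM + 17 h = Jan 9 2035 10:00 PM.
Jan 9 2035 10:00 PM + 17 h = Jan 10 2035 3:00 PM.
Jan 10 2035 3:00 PM + 17 h = Jan 11 2035 8:00 AM.

Jan 9 2035 10:00 PM, Jan 10 2035 3:00 PM, Jan 11 2035 8:00 AM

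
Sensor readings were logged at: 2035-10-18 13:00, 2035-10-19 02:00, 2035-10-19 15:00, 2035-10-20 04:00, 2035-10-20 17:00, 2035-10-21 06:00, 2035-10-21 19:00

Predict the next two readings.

2035-10-22 08:00, 2035-10-22 21:00

Spacing: 13, 13, 13, 13, 13, 13 h — constant 13 h.
2035-10-21 19:00 + 13 h = 2035-10-22 08:00.
2035-10-22 08:00 + 13 h = 2035-10-22 21:00.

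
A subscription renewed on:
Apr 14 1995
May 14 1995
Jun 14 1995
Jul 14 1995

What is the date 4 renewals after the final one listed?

Gaps: 30, 31, 30 days — not constant. Every event is on the 14th of the month.
Pattern: the 14th of each month.
Next: August 1995 → Aug 14 1995.
Next: September 1995 → Sep 14 1995.
Next: October 1995 → Oct 14 1995.
Next: November 1995 → Nov 14 1995.

Nov 14 1995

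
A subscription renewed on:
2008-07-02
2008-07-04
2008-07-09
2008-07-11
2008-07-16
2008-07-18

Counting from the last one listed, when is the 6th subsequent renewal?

2008-08-08

Gaps: 2, 5, 2, 5, 2 days — not constant, but cyclic with period 2.
The events fall on every Wednesday and Friday.
Next Wednesday: 2008-07-23.
The following Friday is 2008-07-25.
The following Wednesday is 2008-07-30.
Next Friday: 2008-08-01.
Next Wednesday: 2008-08-06.
The following Friday is 2008-08-08.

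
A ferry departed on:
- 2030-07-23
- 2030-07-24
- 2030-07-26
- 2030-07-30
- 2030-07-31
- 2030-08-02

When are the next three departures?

Every event lands on a Tuesday or Wednesday or Friday (gaps cycle 1, 2, 4, 1, 2).
So the schedule is: every Tuesday, Wednesday and Friday.
The following Tuesday is 2030-08-06.
The following Wednesday is 2030-08-07.
Next Friday: 2030-08-09.

2030-08-06, 2030-08-07, 2030-08-09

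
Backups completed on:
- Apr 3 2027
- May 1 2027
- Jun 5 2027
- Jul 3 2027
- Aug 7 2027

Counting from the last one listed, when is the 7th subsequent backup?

Mar 4 2028

All dates are Saturdays, 28, 35, 28, 35 days apart.
Specifically, the 1st Saturday of each month.
1st Saturday of September 2027: Sep 4 2027.
1st Saturday of October 2027: Oct 2 2027.
November 2027 — 1st Saturday is Nov 6 2027.
1st Saturday of December 2027: Dec 4 2027.
January 2028 — 1st Saturday is Jan 1 2028.
1st Saturday of February 2028: Feb 5 2028.
March 2028 — 1st Saturday is Mar 4 2028.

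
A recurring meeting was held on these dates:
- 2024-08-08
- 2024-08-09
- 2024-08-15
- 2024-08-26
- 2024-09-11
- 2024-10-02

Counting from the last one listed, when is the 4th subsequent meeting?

2025-02-13

Intervals are 1, 6, 11, 16, 21 days — an arithmetic progression with common difference 5.
Next gap: 26 days. 2024-10-02 + 26 days = 2024-10-28.
Next gap: 31 days. 2024-10-28 + 31 days = 2024-11-28.
Next gap: 36 days. 2024-11-28 + 36 days = 2025-01-03.
Next gap: 41 days. 2025-01-03 + 41 days = 2025-02-13.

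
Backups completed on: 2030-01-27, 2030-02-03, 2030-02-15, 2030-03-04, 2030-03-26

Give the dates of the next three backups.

2030-04-22, 2030-05-24, 2030-06-30

The spacing grows by 5 each time: 7, 12, 17, 22 days.
Next gap: 27 days. 2030-03-26 + 27 days = 2030-04-22.
Next gap: 32 days. 2030-04-22 + 32 days = 2030-05-24.
Next gap: 37 days. 2030-05-24 + 37 days = 2030-06-30.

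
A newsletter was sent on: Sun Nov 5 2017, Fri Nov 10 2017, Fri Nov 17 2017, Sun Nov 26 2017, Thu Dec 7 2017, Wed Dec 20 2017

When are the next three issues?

The spacing grows by 2 each time: 5, 7, 9, 11, 13 days.
Next gap: 15 days. Wed Dec 20 2017 + 15 days = Thu Jan 4 2018.
Next gap: 17 days. Thu Jan 4 2018 + 17 days = Sun Jan 21 2018.
Next gap: 19 days. Sun Jan 21 2018 + 19 days = Fri Feb 9 2018.

Thu Jan 4 2018, Sun Jan 21 2018, Fri Feb 9 2018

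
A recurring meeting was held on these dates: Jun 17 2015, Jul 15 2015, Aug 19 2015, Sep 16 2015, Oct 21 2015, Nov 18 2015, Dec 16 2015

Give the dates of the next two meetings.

All dates are Wednesdays, 28, 35, 28, 35, 28, 28 days apart.
Specifically, the 3rd Wednesday of each month.
January 2016 — 3rd Wednesday is Jan 20 2016.
3rd Wednesday of February 2016: Feb 17 2016.

Jan 20 2016, Feb 17 2016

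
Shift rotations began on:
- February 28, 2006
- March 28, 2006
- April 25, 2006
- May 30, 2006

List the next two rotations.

All Tuesdays; the gaps (28, 28, 35) vary with month length.
This is the last Tuesday of each month.
June 2006 ends with Tuesday June 27, 2006.
July 2006 ends with Tuesday July 25, 2006.

June 27, 2006; July 25, 2006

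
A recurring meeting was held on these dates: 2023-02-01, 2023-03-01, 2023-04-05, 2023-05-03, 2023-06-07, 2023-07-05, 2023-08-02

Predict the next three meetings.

All dates are Wednesdays, 28, 35, 28, 35, 28, 28 days apart.
Specifically, the 1st Wednesday of each month.
1st Wednesday of September 2023: 2023-09-06.
1st Wednesday of October 2023: 2023-10-04.
November 2023 — 1st Wednesday is 2023-11-01.

2023-09-06, 2023-10-04, 2023-11-01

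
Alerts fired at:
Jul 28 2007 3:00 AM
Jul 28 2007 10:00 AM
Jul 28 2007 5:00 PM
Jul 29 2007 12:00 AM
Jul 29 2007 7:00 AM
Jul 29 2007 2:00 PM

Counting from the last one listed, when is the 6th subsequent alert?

Jul 31 2007 8:00 AM

The interval is a steady 7 hours (7, 7, 7, 7, 7).
Jul 29 2007 2:00 PM + 7 h = Jul 29 2007 9:00 PM.
Jul 29 2007 9:00 PM + 7 h = Jul 30 2007 4:00 AM.
Jul 30 2007 4:00 AM + 7 h = Jul 30 2007 11:00 AM.
Jul 30 2007 11:00 AM + 7 h = Jul 30 2007 6:00 PM.
Jul 30 2007 6:00 PM + 7 h = Jul 31 2007 1:00 AM.
Jul 31 2007 1:00 AM + 7 h = Jul 31 2007 8:00 AM.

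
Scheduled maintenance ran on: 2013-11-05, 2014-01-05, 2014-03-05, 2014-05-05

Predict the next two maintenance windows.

Each date is the 5th; the gaps (61, 59, 61) track the month lengths.
The rule is the 5th of every 2 months.
July 2014: 2014-07-05.
Next: September 2014 → 2014-09-05.

2014-07-05, 2014-09-05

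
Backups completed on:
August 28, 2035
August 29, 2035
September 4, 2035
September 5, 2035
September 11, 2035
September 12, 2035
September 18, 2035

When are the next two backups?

Every event lands on a Tuesday or Wednesday (gaps cycle 1, 6, 1, 6, 1, 6).
So the schedule is: every Tuesday and Wednesday.
Next Wednesday: September 19, 2035.
Next Tuesday: September 25, 2035.

September 19, 2035; September 25, 2035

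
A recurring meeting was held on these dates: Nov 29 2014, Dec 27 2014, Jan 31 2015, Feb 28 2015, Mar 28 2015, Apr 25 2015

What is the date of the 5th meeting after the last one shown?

Sep 26 2015

These are Saturdays with 28, 35, 28, 28, 28-day gaps.
Each is the final Saturday of its month — Nov 29 2014 is past the 28th, so '4th Saturday' doesn't fit.
Last Saturday of May 2015: May 30 2015.
June 2015 ends with Saturday Jun 27 2015.
July 2015 ends with Saturday Jul 25 2015.
Last Saturday of August 2015: Aug 29 2015.
September 2015 ends with Saturday Sep 26 2015.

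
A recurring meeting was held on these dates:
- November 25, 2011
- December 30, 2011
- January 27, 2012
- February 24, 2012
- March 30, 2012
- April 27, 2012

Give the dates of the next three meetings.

May 25, 2012; June 29, 2012; July 27, 2012

These are Fridays with 35, 28, 28, 35, 28-day gaps.
Each is the final Friday of its month — December 30, 2011 is past the 28th, so '4th Friday' doesn't fit.
May 2012 ends with Friday May 25, 2012.
June 2012 ends with Friday June 29, 2012.
July 2012 ends with Friday July 27, 2012.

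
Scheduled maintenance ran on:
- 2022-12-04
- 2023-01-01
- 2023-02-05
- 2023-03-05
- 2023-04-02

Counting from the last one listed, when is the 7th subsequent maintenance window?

These are Sundays at 28- or 35-day spacing (28, 35, 28, 28).
The pattern: 1st Sunday of the month.
May 2023 — 1st Sunday is 2023-05-07.
June 2023 — 1st Sunday is 2023-06-04.
1st Sunday of July 2023: 2023-07-02.
August 2023 — 1st Sunday is 2023-08-06.
1st Sunday of September 2023: 2023-09-03.
October 2023 — 1st Sunday is 2023-10-01.
1st Sunday of November 2023: 2023-11-05.

2023-11-05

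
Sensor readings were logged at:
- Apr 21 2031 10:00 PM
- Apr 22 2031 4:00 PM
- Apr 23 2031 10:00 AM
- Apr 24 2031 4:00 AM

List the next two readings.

Apr 24 2031 10:00 PM, Apr 25 2031 4:00 PM

Spacing: 18, 18, 18 h — constant 18 h.
Apr 24 2031 4:00 AM + 18 h = Apr 24 2031 10:00 PM.
Apr 24 2031 10:00 PM + 18 h = Apr 25 2031 4:00 PM.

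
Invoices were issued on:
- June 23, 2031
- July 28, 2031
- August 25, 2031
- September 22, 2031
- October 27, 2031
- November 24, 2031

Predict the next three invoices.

All dates are Mondays, 35, 28, 28, 35, 28 days apart.
Specifically, the 4th Monday of each month.
December 2031 — 4th Monday is December 22, 2031.
January 2032 — 4th Monday is January 26, 2032.
February 2032 — 4th Monday is February 23, 2032.

December 22, 2031; January 26, 2032; February 23, 2032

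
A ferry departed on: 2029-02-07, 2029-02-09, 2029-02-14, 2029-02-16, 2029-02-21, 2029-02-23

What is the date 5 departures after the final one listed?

Every event lands on a Wednesday or Friday (gaps cycle 2, 5, 2, 5, 2).
So the schedule is: every Wednesday and Friday.
The following Wednesday is 2029-02-28.
Next Friday: 2029-03-02.
The following Wednesday is 2029-03-07.
The following Friday is 2029-03-09.
The following Wednesday is 2029-03-14.

2029-03-14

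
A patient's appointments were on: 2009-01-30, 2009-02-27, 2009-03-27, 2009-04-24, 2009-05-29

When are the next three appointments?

Every date is a Friday; gaps 28, 28, 28, 35 days.
Each is the last Friday of its month (at least one falls on the 29th or later, ruling out '4th Friday').
Last Friday of June 2009: 2009-06-26.
July 2009 ends with Friday 2009-07-31.
Last Friday of August 2009: 2009-08-28.

2009-06-26, 2009-07-31, 2009-08-28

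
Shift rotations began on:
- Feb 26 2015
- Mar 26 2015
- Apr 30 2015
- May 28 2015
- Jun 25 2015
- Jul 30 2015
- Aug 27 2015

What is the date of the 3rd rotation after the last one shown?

Nov 26 2015

These are Thursdays with 28, 35, 28, 28, 35, 28-day gaps.
Each is the final Thursday of its month — Apr 30 2015 is past the 28th, so '4th Thursday' doesn't fit.
September 2015 ends with Thursday Sep 24 2015.
Last Thursday of October 2015: Oct 29 2015.
Last Thursday of November 2015: Nov 26 2015.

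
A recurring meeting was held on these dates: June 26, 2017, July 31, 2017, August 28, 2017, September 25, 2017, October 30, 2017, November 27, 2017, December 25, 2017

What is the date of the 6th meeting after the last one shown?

June 25, 2018

All Mondays; the gaps (35, 28, 28, 35, 28, 28) vary with month length.
This is the last Monday of each month.
Last Monday of January 2018: January 29, 2018.
February 2018 ends with Monday February 26, 2018.
Last Monday of March 2018: March 26, 2018.
Last Monday of April 2018: April 30, 2018.
May 2018 ends with Monday May 28, 2018.
June 2018 ends with Monday June 25, 2018.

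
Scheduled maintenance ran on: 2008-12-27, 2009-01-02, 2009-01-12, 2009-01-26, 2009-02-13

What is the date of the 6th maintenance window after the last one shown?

Intervals are 6, 10, 14, 18 days — an arithmetic progression with common difference 4.
Next gap: 22 days. 2009-02-13 + 22 days = 2009-03-07.
Next gap: 26 days. 2009-03-07 + 26 days = 2009-04-02.
Next gap: 30 days. 2009-04-02 + 30 days = 2009-05-02.
Next gap: 34 days. 2009-05-02 + 34 days = 2009-06-05.
Next gap: 38 days. 2009-06-05 + 38 days = 2009-07-13.
Next gap: 42 days. 2009-07-13 + 42 days = 2009-08-24.

2009-08-24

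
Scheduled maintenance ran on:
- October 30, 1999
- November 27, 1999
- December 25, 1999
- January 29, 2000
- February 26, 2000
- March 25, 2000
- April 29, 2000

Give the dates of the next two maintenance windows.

All Saturdays; the gaps (28, 28, 35, 28, 28, 35) vary with month length.
This is the last Saturday of each month.
Last Saturday of May 2000: May 27, 2000.
Last Saturday of June 2000: June 24, 2000.

May 27, 2000; June 24, 2000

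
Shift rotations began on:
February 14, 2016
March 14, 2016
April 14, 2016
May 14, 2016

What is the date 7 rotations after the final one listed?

Gaps: 29, 31, 30 days — not constant. Every event is on the 14th of the month.
Pattern: the 14th of each month.
June 2016: June 14, 2016.
Next: July 2016 → July 14, 2016.
August 2016: August 14, 2016.
September 2016: September 14, 2016.
October 2016: October 14, 2016.
Next: November 2016 → November 14, 2016.
Next: December 2016 → December 14, 2016.

December 14, 2016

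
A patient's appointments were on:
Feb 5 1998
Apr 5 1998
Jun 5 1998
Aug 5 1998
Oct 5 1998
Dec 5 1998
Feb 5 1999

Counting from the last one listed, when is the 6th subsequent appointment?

Feb 5 2000

Gaps: 59, 61, 61, 61, 61, 62 days — not constant. Every event is on the 5th of the month.
Pattern: the 5th of every 2 months.
April 1999: Apr 5 1999.
June 1999: Jun 5 1999.
Next: August 1999 → Aug 5 1999.
Next: October 1999 → Oct 5 1999.
Next: December 1999 → Dec 5 1999.
Next: February 2000 → Feb 5 2000.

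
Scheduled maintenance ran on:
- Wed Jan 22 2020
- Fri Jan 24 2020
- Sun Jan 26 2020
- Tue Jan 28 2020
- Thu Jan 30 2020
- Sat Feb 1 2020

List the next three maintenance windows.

Mon Feb 3 2020, Wed Feb 5 2020, Fri Feb 7 2020

Every event comes 2 days after the last (2, 2, 2, 2, 2).
Sat Feb 1 2020 + 2 days = Mon Feb 3 2020.
Mon Feb 3 2020 + 2 days = Wed Feb 5 2020.
Wed Feb 5 2020 + 2 days = Fri Feb 7 2020.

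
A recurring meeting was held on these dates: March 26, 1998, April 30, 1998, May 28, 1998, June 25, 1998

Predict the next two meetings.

July 30, 1998; August 27, 1998

All Thursdays; the gaps (35, 28, 28) vary with month length.
This is the last Thursday of each month.
July 1998 ends with Thursday July 30, 1998.
Last Thursday of August 1998: August 27, 1998.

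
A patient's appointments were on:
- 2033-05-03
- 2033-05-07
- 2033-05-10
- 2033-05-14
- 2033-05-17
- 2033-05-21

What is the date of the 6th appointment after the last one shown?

Gaps: 4, 3, 4, 3, 4 days — not constant, but cyclic with period 2.
The events fall on every Tuesday and Saturday.
Next Tuesday: 2033-05-24.
The following Saturday is 2033-05-28.
Next Tuesday: 2033-05-31.
The following Saturday is 2033-06-04.
Next Tuesday: 2033-06-07.
Next Saturday: 2033-06-11.

2033-06-11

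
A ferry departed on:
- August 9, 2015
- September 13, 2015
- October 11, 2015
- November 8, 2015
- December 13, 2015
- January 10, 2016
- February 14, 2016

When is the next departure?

March 13, 2016

Gaps: 35, 28, 28, 35, 28, 35 days — a mix of 28 and 35. Every date is a Sunday.
Each is the 2nd Sunday of its month.
2nd Sunday of March 2016: March 13, 2016.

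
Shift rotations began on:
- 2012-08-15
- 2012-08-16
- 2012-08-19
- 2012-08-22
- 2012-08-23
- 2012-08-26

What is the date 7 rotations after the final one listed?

Every event lands on a Wednesday or Thursday or Sunday (gaps cycle 1, 3, 3, 1, 3).
So the schedule is: every Wednesday, Thursday and Sunday.
Next Wednesday: 2012-08-29.
Next Thursday: 2012-08-30.
Next Sunday: 2012-09-02.
Next Wednesday: 2012-09-05.
The following Thursday is 2012-09-06.
Next Sunday: 2012-09-09.
The following Wednesday is 2012-09-12.

2012-09-12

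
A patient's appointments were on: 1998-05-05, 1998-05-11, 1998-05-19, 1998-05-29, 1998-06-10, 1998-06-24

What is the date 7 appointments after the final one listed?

1998-11-25

Gaps: 6, 8, 10, 12, 14 days — each gap is 2 larger than the previous one.
Next gap: 16 days. 1998-06-24 + 16 days = 1998-07-10.
Next gap: 18 days. 1998-07-10 + 18 days = 1998-07-28.
Next gap: 20 days. 1998-07-28 + 20 days = 1998-08-17.
Next gap: 22 days. 1998-08-17 + 22 days = 1998-09-08.
Next gap: 24 days. 1998-09-08 + 24 days = 1998-10-02.
Next gap: 26 days. 1998-10-02 + 26 days = 1998-10-28.
Next gap: 28 days. 1998-10-28 + 28 days = 1998-11-25.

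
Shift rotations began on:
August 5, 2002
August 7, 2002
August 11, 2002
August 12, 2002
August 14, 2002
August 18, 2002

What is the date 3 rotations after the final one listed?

The gap pattern 2, 4, 1, 2, 4 repeats every 3 events.
These are the Mondays, Wednesdays and Sundays of each week.
The following Monday is August 19, 2002.
Next Wednesday: August 21, 2002.
The following Sunday is August 25, 2002.

August 25, 2002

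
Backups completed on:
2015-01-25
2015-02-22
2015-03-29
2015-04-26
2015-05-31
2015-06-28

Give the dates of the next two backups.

Every date is a Sunday; gaps 28, 35, 28, 35, 28 days.
Each is the last Sunday of its month (at least one falls on the 29th or later, ruling out '4th Sunday').
July 2015 ends with Sunday 2015-07-26.
August 2015 ends with Sunday 2015-08-30.

2015-07-26, 2015-08-30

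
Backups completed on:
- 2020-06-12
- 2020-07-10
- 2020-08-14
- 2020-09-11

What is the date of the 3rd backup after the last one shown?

2020-12-11

All dates are Fridays, 28, 35, 28 days apart.
Specifically, the 2nd Friday of each month.
October 2020 — 2nd Friday is 2020-10-09.
November 2020 — 2nd Friday is 2020-11-13.
2nd Friday of December 2020: 2020-12-11.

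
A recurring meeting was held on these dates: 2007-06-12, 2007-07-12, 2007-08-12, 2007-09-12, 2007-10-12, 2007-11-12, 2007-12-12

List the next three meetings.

2008-01-12, 2008-02-12, 2008-03-12

Each date is the 12th; the gaps (30, 31, 31, 30, 31, 30) track the month lengths.
The rule is the 12th of each month.
Next: January 2008 → 2008-01-12.
February 2008: 2008-02-12.
March 2008: 2008-03-12.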